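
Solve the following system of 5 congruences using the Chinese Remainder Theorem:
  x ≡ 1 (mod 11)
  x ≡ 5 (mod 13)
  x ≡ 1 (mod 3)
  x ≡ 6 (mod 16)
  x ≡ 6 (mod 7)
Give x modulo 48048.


Product of moduli M = 11 · 13 · 3 · 16 · 7 = 48048.
Merge one congruence at a time:
  Start: x ≡ 1 (mod 11).
  Combine with x ≡ 5 (mod 13); new modulus lcm = 143.
    Write x = 1 + 11·t and substitute into x ≡ 5 (mod 13): 11·t ≡ 5 − 1 = 4 (mod 13).
    The inverse of 11 mod 13 is 6 (since 11·6 = 66 = 5·13 + 1), so t ≡ 6·4 = 24 ≡ 11 (mod 13).
    Then x = 1 + 11·11 = 122, valid modulo lcm(11, 13) = 143: x ≡ 122 (mod 143).
  Combine with x ≡ 1 (mod 3); new modulus lcm = 429.
    Write x = 122 + 143·t and substitute into x ≡ 1 (mod 3): 143·t ≡ 1 − 122 = -121 (mod 3).
    Reduce coefficients mod 3: 2·t ≡ 2 (mod 3).
    The inverse of 2 mod 3 is 2 (since 2·2 = 4 = 1·3 + 1), so t ≡ 2·2 = 4 ≡ 1 (mod 3).
    Then x = 122 + 143·1 = 265, valid modulo lcm(143, 3) = 429: x ≡ 265 (mod 429).
  Combine with x ≡ 6 (mod 16); new modulus lcm = 6864.
    Write x = 265 + 429·t and substitute into x ≡ 6 (mod 16): 429·t ≡ 6 − 265 = -259 (mod 16).
    Reduce coefficients mod 16: 13·t ≡ 13 (mod 16).
    The inverse of 13 mod 16 is 5 (since 13·5 = 65 = 4·16 + 1), so t ≡ 5·13 = 65 ≡ 1 (mod 16).
    Then x = 265 + 429·1 = 694, valid modulo lcm(429, 16) = 6864: x ≡ 694 (mod 6864).
  Combine with x ≡ 6 (mod 7); new modulus lcm = 48048.
    Write x = 694 + 6864·t and substitute into x ≡ 6 (mod 7): 6864·t ≡ 6 − 694 = -688 (mod 7).
    Reduce coefficients mod 7: 4·t ≡ 5 (mod 7).
    The inverse of 4 mod 7 is 2 (since 4·2 = 8 = 1·7 + 1), so t ≡ 2·5 = 10 ≡ 3 (mod 7).
    Then x = 694 + 6864·3 = 21286, valid modulo lcm(6864, 7) = 48048: x ≡ 21286 (mod 48048).
Verify against each original: 21286 mod 11 = 1, 21286 mod 13 = 5, 21286 mod 3 = 1, 21286 mod 16 = 6, 21286 mod 7 = 6.

x ≡ 21286 (mod 48048).


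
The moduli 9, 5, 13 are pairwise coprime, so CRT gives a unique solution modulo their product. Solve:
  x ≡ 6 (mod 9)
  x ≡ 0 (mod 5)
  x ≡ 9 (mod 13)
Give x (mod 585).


Moduli 9, 5, 13 are pairwise coprime; by CRT there is a unique solution modulo M = 9 · 5 · 13 = 585.
Solve pairwise, accumulating the modulus:
  Start with x ≡ 6 (mod 9).
  Combine with x ≡ 0 (mod 5): since gcd(9, 5) = 1, we get a unique residue mod 45.
    Write x = 6 + 9·t and substitute into x ≡ 0 (mod 5): 9·t ≡ 0 − 6 = -6 (mod 5).
    Reduce coefficients mod 5: 4·t ≡ 4 (mod 5).
    The inverse of 4 mod 5 is 4 (since 4·4 = 16 = 3·5 + 1), so t ≡ 4·4 = 16 ≡ 1 (mod 5).
    Then x = 6 + 9·1 = 15, valid modulo lcm(9, 5) = 45: x ≡ 15 (mod 45).
  Combine with x ≡ 9 (mod 13): since gcd(45, 13) = 1, we get a unique residue mod 585.
    Write x = 15 + 45·t and substitute into x ≡ 9 (mod 13): 45·t ≡ 9 − 15 = -6 (mod 13).
    Reduce coefficients mod 13: 6·t ≡ 7 (mod 13).
    The inverse of 6 mod 13 is 11 (since 6·11 = 66 = 5·13 + 1), so t ≡ 11·7 = 77 ≡ 12 (mod 13).
    Then x = 15 + 45·12 = 555, valid modulo lcm(45, 13) = 585: x ≡ 555 (mod 585).
Verify: 555 mod 9 = 6 ✓, 555 mod 5 = 0 ✓, 555 mod 13 = 9 ✓.

x ≡ 555 (mod 585).


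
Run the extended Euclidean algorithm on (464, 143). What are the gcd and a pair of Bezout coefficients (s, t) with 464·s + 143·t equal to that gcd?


Euclidean algorithm on (464, 143) — divide until remainder is 0:
  464 = 3 · 143 + 35
  143 = 4 · 35 + 3
  35 = 11 · 3 + 2
  3 = 1 · 2 + 1
  2 = 2 · 1 + 0
gcd(464, 143) = 1.
Track Bezout coefficients alongside the remainders: start with r₀ = 464 = a·1 + b·0 (s = 1, t = 0) and r₁ = 143 = a·0 + b·1 (s = 0, t = 1); each new remainder r_{k+1} = r_{k-1} − q_k·r_k inherits s_{k+1} = s_{k-1} − q_k·s_k, t_{k+1} = t_{k-1} − q_k·t_k, so r_k = a·s_k + b·t_k at every step:
  q = 3: r = 35, s = 1 − 3·0 = 1, t = 0 − 3·1 = -3  (check: 464·1 + 143·(-3) = 35)
  q = 4: r = 3, s = 0 − 4·1 = -4, t = 1 − 4·(-3) = 13  (check: 464·(-4) + 143·13 = 3)
  q = 11: r = 2, s = 1 − 11·(-4) = 45, t = -3 − 11·13 = -146  (check: 464·45 + 143·(-146) = 2)
  q = 1: r = 1, s = -4 − 1·45 = -49, t = 13 − 1·(-146) = 159  (check: 464·(-49) + 143·159 = 1)
The row with r = 1 (the gcd) gives the Bezout coefficients s = -49, t = 159.
Result: 464 · (-49) + 143 · (159) = 1.

gcd(464, 143) = 1; s = -49, t = 159 (check: 464·(-49) + 143·159 = 1).


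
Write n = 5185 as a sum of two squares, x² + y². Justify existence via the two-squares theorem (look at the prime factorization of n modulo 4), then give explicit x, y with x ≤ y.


Step 1: Factor n = 5185 = 5 · 17 · 61.
Step 2: Check the mod-4 condition on each prime factor: 5 ≡ 1 (mod 4), exponent 1; 17 ≡ 1 (mod 4), exponent 1; 61 ≡ 1 (mod 4), exponent 1.
All primes ≡ 3 (mod 4) appear to even exponent (or don't appear), so by the two-squares theorem n IS expressible as a sum of two squares.
Step 3: Build a representation. Here n = 5 · 17 · 61 is a product of primes ≡ 1 (mod 4). Each prime p ≡ 1 (mod 4) is itself a sum of two squares; find a² by testing p − a² for a perfect square:
  5: 5 − 1² = 4 = 2² ⇒ 5 = 1² + 2².
  17: 17 − 1² = 16 = 4² ⇒ 17 = 1² + 4².
  61: 61 − 1² = 60, 61 − 2² = 57, 61 − 3² = 52, 61 − 4² = 45, 61 − 5² = 36 = 6² ⇒ 61 = 5² + 6².
  Combine using the Brahmagupta–Fibonacci identity (a² + b²)(c² + d²) = (ac − bd)² + (ad + bc)² = (ac + bd)² + (ad − bc)²:
  5 · 17 = 85: from (1² + 2²)(1² + 4²), take (1·1 − 2·4, 1·4 + 2·1) = (1 − 8, 4 + 2) = (-7, 6); dropping signs (only squares matter) gives (7, 6); check 7² + 6² = 49 + 36 = 85 ✓.
  85 · 61 = 5185: from (7² + 6²)(5² + 6²), take (7·5 − 6·6, 7·6 + 6·5) = (35 − 36, 42 + 30) = (-1, 72); dropping signs (only squares matter) gives (1, 72); check 1² + 72² = 1 + 5184 = 5185 ✓.
Step 4: Order so x ≤ y and verify: 1² + 72² = 1 + 5184 = 5185 = n. ✓

n = 5185 = 1² + 72² (one valid representation with x ≤ y).


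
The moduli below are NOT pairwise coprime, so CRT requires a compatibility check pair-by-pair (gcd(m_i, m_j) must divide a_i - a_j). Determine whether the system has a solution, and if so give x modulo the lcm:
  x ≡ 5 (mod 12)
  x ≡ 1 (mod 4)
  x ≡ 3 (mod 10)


Moduli 12, 4, 10 are not pairwise coprime, so CRT works modulo lcm(m_i) when all pairwise compatibility conditions hold.
Pairwise compatibility: gcd(m_i, m_j) must divide a_i - a_j for every pair.
Merge one congruence at a time:
  Start: x ≡ 5 (mod 12).
  Combine with x ≡ 1 (mod 4): gcd(12, 4) = 4; 1 - 5 = -4, which IS divisible by 4, so compatible.
    Write x = 5 + 12·t and substitute into x ≡ 1 (mod 4): 12·t ≡ 1 − 5 = -4 (mod 4).
    Divide the congruence (and modulus) by g = 4: 3·t ≡ -1 (mod 1).
    Modulo 1 every t works; take t = 0.
    Then x = 5 + 12·0 = 5, valid modulo lcm(12, 4) = 12: x ≡ 5 (mod 12).
  Combine with x ≡ 3 (mod 10): gcd(12, 10) = 2; 3 - 5 = -2, which IS divisible by 2, so compatible.
    Write x = 5 + 12·t and substitute into x ≡ 3 (mod 10): 12·t ≡ 3 − 5 = -2 (mod 10).
    Divide the congruence (and modulus) by g = 2: 6·t ≡ -1 (mod 5).
    Reduce coefficients mod 5: 1·t ≡ 4 (mod 5).
    So t ≡ 4 (mod 5).
    Then x = 5 + 12·4 = 53, valid modulo lcm(12, 10) = 60: x ≡ 53 (mod 60).
Verify: 53 mod 12 = 5, 53 mod 4 = 1, 53 mod 10 = 3.

x ≡ 53 (mod 60).


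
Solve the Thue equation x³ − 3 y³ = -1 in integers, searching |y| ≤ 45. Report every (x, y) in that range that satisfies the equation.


The equation is x³ - 3y³ = -1. For fixed y, x³ = 3·y³ − 1, so a solution requires the RHS to be a perfect cube.
Strategy: iterate y from -45 to 45, compute RHS = 3·y³ − 1, and check whether it is a (positive or negative) perfect cube.
Check small values of y:
  y = 0: RHS = -1 = (-1)³ ⇒ x = -1 works.
  y = 1: RHS = 2 is not a perfect cube.
  y = -1: RHS = -4 is not a perfect cube.
  y = 2: RHS = 23 is not a perfect cube.
  y = -2: RHS = -25 is not a perfect cube.
  y = 3: RHS = 80 is not a perfect cube.
  y = -3: RHS = -82 is not a perfect cube.
Continuing the search up to |y| = 45 finds no further solutions beyond those listed.
Collected solutions: (-1, 0).

Solutions (with |y| ≤ 45): (-1, 0).


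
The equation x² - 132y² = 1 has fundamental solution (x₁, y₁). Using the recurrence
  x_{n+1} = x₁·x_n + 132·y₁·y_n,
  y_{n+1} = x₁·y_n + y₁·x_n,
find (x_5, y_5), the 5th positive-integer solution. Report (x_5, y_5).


Step 1: Find the fundamental solution (x₁, y₁) of x² - 132y² = 1.
  Expand √132 as a continued fraction. a₀ = ⌊√132⌋ = 11; iterate m_{k+1} = d_k·a_k − m_k, d_{k+1} = (132 − m_{k+1}²)/d_k, a_{k+1} = ⌊(a₀ + m_{k+1})/d_{k+1}⌋ (starting m₀ = 0, d₀ = 1), with convergents p_k = a_k·p_{k-1} + p_{k-2}, q_k = a_k·q_{k-1} + q_{k-2} (p₋₁ = 1, q₋₁ = 0):
  k = 0: a₀ = 11; p₀/q₀ = 11/1; p₀² − 132·q₀² = 121 − 132 = -11.
  k = 1: m = 11, d = 11, a = ⌊(11 + 11)/11⌋ = 2; p/q = (2·11 + 1)/(2·1 + 0) = 23/2; p² − 132·q² = 529 − 528 = 1.
  The first convergent with p² − 132·q² = 1 gives the fundamental solution (x₁, y₁) = (23, 2).
Step 2: Apply the recurrence (x_{n+1}, y_{n+1}) = (x₁x_n + 132y₁y_n, x₁y_n + y₁x_n) repeatedly.
  From (x_1, y_1) = (23, 2): x_2 = 23·23 + 132·2·2 = 1057; y_2 = 23·2 + 2·23 = 92.
  From (x_2, y_2) = (1057, 92): x_3 = 23·1057 + 132·2·92 = 48599; y_3 = 23·92 + 2·1057 = 4230.
  From (x_3, y_3) = (48599, 4230): x_4 = 23·48599 + 132·2·4230 = 2234497; y_4 = 23·4230 + 2·48599 = 194488.
  From (x_4, y_4) = (2234497, 194488): x_5 = 23·2234497 + 132·2·194488 = 102738263; y_5 = 23·194488 + 2·2234497 = 8942218.
Step 3: Verify x_5² - 132·y_5² = 10555150684257169 - 10555150684257168 = 1 (should be 1). ✓

(x_1, y_1) = (23, 2); (x_5, y_5) = (102738263, 8942218).


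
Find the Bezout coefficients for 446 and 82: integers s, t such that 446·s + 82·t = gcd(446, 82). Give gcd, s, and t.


Euclidean algorithm on (446, 82) — divide until remainder is 0:
  446 = 5 · 82 + 36
  82 = 2 · 36 + 10
  36 = 3 · 10 + 6
  10 = 1 · 6 + 4
  6 = 1 · 4 + 2
  4 = 2 · 2 + 0
gcd(446, 82) = 2.
Track Bezout coefficients alongside the remainders: start with r₀ = 446 = a·1 + b·0 (s = 1, t = 0) and r₁ = 82 = a·0 + b·1 (s = 0, t = 1); each new remainder r_{k+1} = r_{k-1} − q_k·r_k inherits s_{k+1} = s_{k-1} − q_k·s_k, t_{k+1} = t_{k-1} − q_k·t_k, so r_k = a·s_k + b·t_k at every step:
  q = 5: r = 36, s = 1 − 5·0 = 1, t = 0 − 5·1 = -5  (check: 446·1 + 82·(-5) = 36)
  q = 2: r = 10, s = 0 − 2·1 = -2, t = 1 − 2·(-5) = 11  (check: 446·(-2) + 82·11 = 10)
  q = 3: r = 6, s = 1 − 3·(-2) = 7, t = -5 − 3·11 = -38  (check: 446·7 + 82·(-38) = 6)
  q = 1: r = 4, s = -2 − 1·7 = -9, t = 11 − 1·(-38) = 49  (check: 446·(-9) + 82·49 = 4)
  q = 1: r = 2, s = 7 − 1·(-9) = 16, t = -38 − 1·49 = -87  (check: 446·16 + 82·(-87) = 2)
The row with r = 2 (the gcd) gives the Bezout coefficients s = 16, t = -87.
Result: 446 · (16) + 82 · (-87) = 2.

gcd(446, 82) = 2; s = 16, t = -87 (check: 446·16 + 82·(-87) = 2).


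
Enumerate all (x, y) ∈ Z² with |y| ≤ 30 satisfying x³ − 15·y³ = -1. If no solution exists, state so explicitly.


The equation is x³ - 15y³ = -1. For fixed y, x³ = 15·y³ − 1, so a solution requires the RHS to be a perfect cube.
Strategy: iterate y from -30 to 30, compute RHS = 15·y³ − 1, and check whether it is a (positive or negative) perfect cube.
Check small values of y:
  y = 0: RHS = -1 = (-1)³ ⇒ x = -1 works.
  y = 1: RHS = 14 is not a perfect cube.
  y = -1: RHS = -16 is not a perfect cube.
  y = 2: RHS = 119 is not a perfect cube.
  y = -2: RHS = -121 is not a perfect cube.
  y = 3: RHS = 404 is not a perfect cube.
  y = -3: RHS = -406 is not a perfect cube.
Continuing the search up to |y| = 30 finds no further solutions beyond those listed.
Collected solutions: (-1, 0).

Solutions (with |y| ≤ 30): (-1, 0).


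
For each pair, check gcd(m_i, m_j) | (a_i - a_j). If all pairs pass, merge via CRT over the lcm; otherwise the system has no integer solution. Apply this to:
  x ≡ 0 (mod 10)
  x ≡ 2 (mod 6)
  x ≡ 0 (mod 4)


Moduli 10, 6, 4 are not pairwise coprime, so CRT works modulo lcm(m_i) when all pairwise compatibility conditions hold.
Pairwise compatibility: gcd(m_i, m_j) must divide a_i - a_j for every pair.
Merge one congruence at a time:
  Start: x ≡ 0 (mod 10).
  Combine with x ≡ 2 (mod 6): gcd(10, 6) = 2; 2 - 0 = 2, which IS divisible by 2, so compatible.
    Write x = 0 + 10·t and substitute into x ≡ 2 (mod 6): 10·t ≡ 2 − 0 = 2 (mod 6).
    Divide the congruence (and modulus) by g = 2: 5·t ≡ 1 (mod 3).
    Reduce coefficients mod 3: 2·t ≡ 1 (mod 3).
    The inverse of 2 mod 3 is 2 (since 2·2 = 4 = 1·3 + 1), so t ≡ 2·1 = 2 ≡ 2 (mod 3).
    Then x = 0 + 10·2 = 20, valid modulo lcm(10, 6) = 30: x ≡ 20 (mod 30).
  Combine with x ≡ 0 (mod 4): gcd(30, 4) = 2; 0 - 20 = -20, which IS divisible by 2, so compatible.
    Write x = 20 + 30·t and substitute into x ≡ 0 (mod 4): 30·t ≡ 0 − 20 = -20 (mod 4).
    Divide the congruence (and modulus) by g = 2: 15·t ≡ -10 (mod 2).
    Reduce coefficients mod 2: 1·t ≡ 0 (mod 2).
    So t ≡ 0 (mod 2).
    Then x = 20 + 30·0 = 20, valid modulo lcm(30, 4) = 60: x ≡ 20 (mod 60).
Verify: 20 mod 10 = 0, 20 mod 6 = 2, 20 mod 4 = 0.

x ≡ 20 (mod 60).


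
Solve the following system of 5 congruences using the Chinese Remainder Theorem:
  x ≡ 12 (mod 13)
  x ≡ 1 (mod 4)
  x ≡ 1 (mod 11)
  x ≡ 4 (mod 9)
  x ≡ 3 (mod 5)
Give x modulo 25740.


Product of moduli M = 13 · 4 · 11 · 9 · 5 = 25740.
Merge one congruence at a time:
  Start: x ≡ 12 (mod 13).
  Combine with x ≡ 1 (mod 4); new modulus lcm = 52.
    Write x = 12 + 13·t and substitute into x ≡ 1 (mod 4): 13·t ≡ 1 − 12 = -11 (mod 4).
    Reduce coefficients mod 4: 1·t ≡ 1 (mod 4).
    So t ≡ 1 (mod 4).
    Then x = 12 + 13·1 = 25, valid modulo lcm(13, 4) = 52: x ≡ 25 (mod 52).
  Combine with x ≡ 1 (mod 11); new modulus lcm = 572.
    Write x = 25 + 52·t and substitute into x ≡ 1 (mod 11): 52·t ≡ 1 − 25 = -24 (mod 11).
    Reduce coefficients mod 11: 8·t ≡ 9 (mod 11).
    The inverse of 8 mod 11 is 7 (since 8·7 = 56 = 5·11 + 1), so t ≡ 7·9 = 63 ≡ 8 (mod 11).
    Then x = 25 + 52·8 = 441, valid modulo lcm(52, 11) = 572: x ≡ 441 (mod 572).
  Combine with x ≡ 4 (mod 9); new modulus lcm = 5148.
    Write x = 441 + 572·t and substitute into x ≡ 4 (mod 9): 572·t ≡ 4 − 441 = -437 (mod 9).
    Reduce coefficients mod 9: 5·t ≡ 4 (mod 9).
    The inverse of 5 mod 9 is 2 (since 5·2 = 10 = 1·9 + 1), so t ≡ 2·4 = 8 ≡ 8 (mod 9).
    Then x = 441 + 572·8 = 5017, valid modulo lcm(572, 9) = 5148: x ≡ 5017 (mod 5148).
  Combine with x ≡ 3 (mod 5); new modulus lcm = 25740.
    Write x = 5017 + 5148·t and substitute into x ≡ 3 (mod 5): 5148·t ≡ 3 − 5017 = -5014 (mod 5).
    Reduce coefficients mod 5: 3·t ≡ 1 (mod 5).
    The inverse of 3 mod 5 is 2 (since 3·2 = 6 = 1·5 + 1), so t ≡ 2·1 = 2 ≡ 2 (mod 5).
    Then x = 5017 + 5148·2 = 15313, valid modulo lcm(5148, 5) = 25740: x ≡ 15313 (mod 25740).
Verify against each original: 15313 mod 13 = 12, 15313 mod 4 = 1, 15313 mod 11 = 1, 15313 mod 9 = 4, 15313 mod 5 = 3.

x ≡ 15313 (mod 25740).


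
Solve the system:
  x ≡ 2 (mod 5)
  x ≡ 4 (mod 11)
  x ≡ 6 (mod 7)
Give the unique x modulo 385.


Moduli 5, 11, 7 are pairwise coprime; by CRT there is a unique solution modulo M = 5 · 11 · 7 = 385.
Solve pairwise, accumulating the modulus:
  Start with x ≡ 2 (mod 5).
  Combine with x ≡ 4 (mod 11): since gcd(5, 11) = 1, we get a unique residue mod 55.
    Write x = 2 + 5·t and substitute into x ≡ 4 (mod 11): 5·t ≡ 4 − 2 = 2 (mod 11).
    The inverse of 5 mod 11 is 9 (since 5·9 = 45 = 4·11 + 1), so t ≡ 9·2 = 18 ≡ 7 (mod 11).
    Then x = 2 + 5·7 = 37, valid modulo lcm(5, 11) = 55: x ≡ 37 (mod 55).
  Combine with x ≡ 6 (mod 7): since gcd(55, 7) = 1, we get a unique residue mod 385.
    Write x = 37 + 55·t and substitute into x ≡ 6 (mod 7): 55·t ≡ 6 − 37 = -31 (mod 7).
    Reduce coefficients mod 7: 6·t ≡ 4 (mod 7).
    The inverse of 6 mod 7 is 6 (since 6·6 = 36 = 5·7 + 1), so t ≡ 6·4 = 24 ≡ 3 (mod 7).
    Then x = 37 + 55·3 = 202, valid modulo lcm(55, 7) = 385: x ≡ 202 (mod 385).
Verify: 202 mod 5 = 2 ✓, 202 mod 11 = 4 ✓, 202 mod 7 = 6 ✓.

x ≡ 202 (mod 385).


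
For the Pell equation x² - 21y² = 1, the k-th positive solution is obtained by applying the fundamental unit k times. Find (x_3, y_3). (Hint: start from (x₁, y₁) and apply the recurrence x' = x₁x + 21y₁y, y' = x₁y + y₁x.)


Step 1: Find the fundamental solution (x₁, y₁) of x² - 21y² = 1.
  Expand √21 as a continued fraction. a₀ = ⌊√21⌋ = 4; iterate m_{k+1} = d_k·a_k − m_k, d_{k+1} = (21 − m_{k+1}²)/d_k, a_{k+1} = ⌊(a₀ + m_{k+1})/d_{k+1}⌋ (starting m₀ = 0, d₀ = 1), with convergents p_k = a_k·p_{k-1} + p_{k-2}, q_k = a_k·q_{k-1} + q_{k-2} (p₋₁ = 1, q₋₁ = 0):
  k = 0: a₀ = 4; p₀/q₀ = 4/1; p₀² − 21·q₀² = 16 − 21 = -5.
  k = 1: m = 4, d = 5, a = ⌊(4 + 4)/5⌋ = 1; p/q = (1·4 + 1)/(1·1 + 0) = 5/1; p² − 21·q² = 25 − 21 = 4.
  k = 2: m = 1, d = 4, a = ⌊(4 + 1)/4⌋ = 1; p/q = (1·5 + 4)/(1·1 + 1) = 9/2; p² − 21·q² = 81 − 84 = -3.
  k = 3: m = 3, d = 3, a = ⌊(4 + 3)/3⌋ = 2; p/q = (2·9 + 5)/(2·2 + 1) = 23/5; p² − 21·q² = 529 − 525 = 4.
  k = 4: m = 3, d = 4, a = ⌊(4 + 3)/4⌋ = 1; p/q = (1·23 + 9)/(1·5 + 2) = 32/7; p² − 21·q² = 1024 − 1029 = -5.
  k = 5: m = 1, d = 5, a = ⌊(4 + 1)/5⌋ = 1; p/q = (1·32 + 23)/(1·7 + 5) = 55/12; p² − 21·q² = 3025 − 3024 = 1.
  The first convergent with p² − 21·q² = 1 gives the fundamental solution (x₁, y₁) = (55, 12).
Step 2: Apply the recurrence (x_{n+1}, y_{n+1}) = (x₁x_n + 21y₁y_n, x₁y_n + y₁x_n) repeatedly.
  From (x_1, y_1) = (55, 12): x_2 = 55·55 + 21·12·12 = 6049; y_2 = 55·12 + 12·55 = 1320.
  From (x_2, y_2) = (6049, 1320): x_3 = 55·6049 + 21·12·1320 = 665335; y_3 = 55·1320 + 12·6049 = 145188.
Step 3: Verify x_3² - 21·y_3² = 442670662225 - 442670662224 = 1 (should be 1). ✓

(x_1, y_1) = (55, 12); (x_3, y_3) = (665335, 145188).


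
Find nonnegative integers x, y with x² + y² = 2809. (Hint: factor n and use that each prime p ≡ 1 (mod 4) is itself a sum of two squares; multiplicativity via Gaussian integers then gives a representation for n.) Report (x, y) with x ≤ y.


Step 1: Factor n = 2809 = 53^2.
Step 2: Check the mod-4 condition on each prime factor: 53 ≡ 1 (mod 4), exponent 2.
All primes ≡ 3 (mod 4) appear to even exponent (or don't appear), so by the two-squares theorem n IS expressible as a sum of two squares.
Step 3: Build a representation. Here n = 53 · 53 is a product of primes ≡ 1 (mod 4). Each prime p ≡ 1 (mod 4) is itself a sum of two squares; find a² by testing p − a² for a perfect square:
  53: 53 − 1² = 52, 53 − 2² = 49 = 7² ⇒ 53 = 2² + 7².
  Combine using the Brahmagupta–Fibonacci identity (a² + b²)(c² + d²) = (ac − bd)² + (ad + bc)² = (ac + bd)² + (ad − bc)²:
  53 · 53 = 2809: from (2² + 7²)(2² + 7²), take (2·2 − 7·7, 2·7 + 7·2) = (4 − 49, 14 + 14) = (-45, 28); dropping signs (only squares matter) gives (45, 28); check 45² + 28² = 2025 + 784 = 2809 ✓.
Step 4: Order so x ≤ y and verify: 28² + 45² = 784 + 2025 = 2809 = n. ✓

n = 2809 = 28² + 45² (one valid representation with x ≤ y).


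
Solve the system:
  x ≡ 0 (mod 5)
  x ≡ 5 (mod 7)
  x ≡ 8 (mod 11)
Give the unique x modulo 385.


Moduli 5, 7, 11 are pairwise coprime; by CRT there is a unique solution modulo M = 5 · 7 · 11 = 385.
Solve pairwise, accumulating the modulus:
  Start with x ≡ 0 (mod 5).
  Combine with x ≡ 5 (mod 7): since gcd(5, 7) = 1, we get a unique residue mod 35.
    Write x = 0 + 5·t and substitute into x ≡ 5 (mod 7): 5·t ≡ 5 − 0 = 5 (mod 7).
    The inverse of 5 mod 7 is 3 (since 5·3 = 15 = 2·7 + 1), so t ≡ 3·5 = 15 ≡ 1 (mod 7).
    Then x = 0 + 5·1 = 5, valid modulo lcm(5, 7) = 35: x ≡ 5 (mod 35).
  Combine with x ≡ 8 (mod 11): since gcd(35, 11) = 1, we get a unique residue mod 385.
    Write x = 5 + 35·t and substitute into x ≡ 8 (mod 11): 35·t ≡ 8 − 5 = 3 (mod 11).
    Reduce coefficients mod 11: 2·t ≡ 3 (mod 11).
    The inverse of 2 mod 11 is 6 (since 2·6 = 12 = 1·11 + 1), so t ≡ 6·3 = 18 ≡ 7 (mod 11).
    Then x = 5 + 35·7 = 250, valid modulo lcm(35, 11) = 385: x ≡ 250 (mod 385).
Verify: 250 mod 5 = 0 ✓, 250 mod 7 = 5 ✓, 250 mod 11 = 8 ✓.

x ≡ 250 (mod 385).


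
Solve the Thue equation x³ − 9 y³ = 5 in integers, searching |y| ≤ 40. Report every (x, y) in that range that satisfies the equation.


The equation is x³ - 9y³ = 5. For fixed y, x³ = 9·y³ + 5, so a solution requires the RHS to be a perfect cube.
Strategy: iterate y from -40 to 40, compute RHS = 9·y³ + 5, and check whether it is a (positive or negative) perfect cube.
Check small values of y:
  y = 0: RHS = 5 is not a perfect cube.
  y = 1: RHS = 14 is not a perfect cube.
  y = -1: RHS = -4 is not a perfect cube.
  y = 2: RHS = 77 is not a perfect cube.
  y = -2: RHS = -67 is not a perfect cube.
  y = 3: RHS = 248 is not a perfect cube.
  y = -3: RHS = -238 is not a perfect cube.
Continuing the search up to |y| = 40 finds no solutions either.
No (x, y) in the scanned range satisfies the equation.

No integer solutions with |y| ≤ 40.


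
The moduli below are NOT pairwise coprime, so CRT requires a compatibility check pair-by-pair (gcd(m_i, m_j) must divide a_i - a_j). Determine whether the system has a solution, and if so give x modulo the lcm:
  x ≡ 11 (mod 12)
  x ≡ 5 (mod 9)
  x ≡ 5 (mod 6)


Moduli 12, 9, 6 are not pairwise coprime, so CRT works modulo lcm(m_i) when all pairwise compatibility conditions hold.
Pairwise compatibility: gcd(m_i, m_j) must divide a_i - a_j for every pair.
Merge one congruence at a time:
  Start: x ≡ 11 (mod 12).
  Combine with x ≡ 5 (mod 9): gcd(12, 9) = 3; 5 - 11 = -6, which IS divisible by 3, so compatible.
    Write x = 11 + 12·t and substitute into x ≡ 5 (mod 9): 12·t ≡ 5 − 11 = -6 (mod 9).
    Divide the congruence (and modulus) by g = 3: 4·t ≡ -2 (mod 3).
    Reduce coefficients mod 3: 1·t ≡ 1 (mod 3).
    So t ≡ 1 (mod 3).
    Then x = 11 + 12·1 = 23, valid modulo lcm(12, 9) = 36: x ≡ 23 (mod 36).
  Combine with x ≡ 5 (mod 6): gcd(36, 6) = 6; 5 - 23 = -18, which IS divisible by 6, so compatible.
    Write x = 23 + 36·t and substitute into x ≡ 5 (mod 6): 36·t ≡ 5 − 23 = -18 (mod 6).
    Divide the congruence (and modulus) by g = 6: 6·t ≡ -3 (mod 1).
    Modulo 1 every t works; take t = 0.
    Then x = 23 + 36·0 = 23, valid modulo lcm(36, 6) = 36: x ≡ 23 (mod 36).
Verify: 23 mod 12 = 11, 23 mod 9 = 5, 23 mod 6 = 5.

x ≡ 23 (mod 36).


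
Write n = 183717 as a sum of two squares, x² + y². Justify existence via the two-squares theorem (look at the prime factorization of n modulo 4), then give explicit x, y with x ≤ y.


Step 1: Factor n = 183717 = 3^2 · 137 · 149.
Step 2: Check the mod-4 condition on each prime factor: 3 ≡ 3 (mod 4), exponent 2 (must be even); 137 ≡ 1 (mod 4), exponent 1; 149 ≡ 1 (mod 4), exponent 1.
All primes ≡ 3 (mod 4) appear to even exponent (or don't appear), so by the two-squares theorem n IS expressible as a sum of two squares.
Step 3: Build a representation. Group n = k² · m with k = 3 and m = 137 · 149 = 20413 (a product of primes ≡ 1 (mod 4)); a representation of m scales to one of n via (k·x)² + (k·y)² = k²(x² + y²). Each prime p ≡ 1 (mod 4) is itself a sum of two squares; find a² by testing p − a² for a perfect square:
  137: 137 − 1² = 136, 137 − 2² = 133, 137 − 3² = 128, 137 − 4² = 121 = 11² ⇒ 137 = 4² + 11².
  149: 149 − 1² = 148, 149 − 2² = 145, 149 − 3² = 140, 149 − 4² = 133, 149 − 5² = 124, 149 − 6² = 113, 149 − 7² = 100 = 10² ⇒ 149 = 7² + 10².
  Combine using the Brahmagupta–Fibonacci identity (a² + b²)(c² + d²) = (ac − bd)² + (ad + bc)² = (ac + bd)² + (ad − bc)²:
  137 · 149 = 20413: from (4² + 11²)(7² + 10²), take (4·7 − 11·10, 4·10 + 11·7) = (28 − 110, 40 + 77) = (-82, 117); dropping signs (only squares matter) gives (82, 117); check 82² + 117² = 6724 + 13689 = 20413 ✓.
  Scale by k = 3: (3·82, 3·117) = (246, 351).
Step 4: Order so x ≤ y and verify: 246² + 351² = 60516 + 123201 = 183717 = n. ✓

n = 183717 = 246² + 351² (one valid representation with x ≤ y).


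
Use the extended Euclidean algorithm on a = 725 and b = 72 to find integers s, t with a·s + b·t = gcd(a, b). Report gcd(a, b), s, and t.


Euclidean algorithm on (725, 72) — divide until remainder is 0:
  725 = 10 · 72 + 5
  72 = 14 · 5 + 2
  5 = 2 · 2 + 1
  2 = 2 · 1 + 0
gcd(725, 72) = 1.
Track Bezout coefficients alongside the remainders: start with r₀ = 725 = a·1 + b·0 (s = 1, t = 0) and r₁ = 72 = a·0 + b·1 (s = 0, t = 1); each new remainder r_{k+1} = r_{k-1} − q_k·r_k inherits s_{k+1} = s_{k-1} − q_k·s_k, t_{k+1} = t_{k-1} − q_k·t_k, so r_k = a·s_k + b·t_k at every step:
  q = 10: r = 5, s = 1 − 10·0 = 1, t = 0 − 10·1 = -10  (check: 725·1 + 72·(-10) = 5)
  q = 14: r = 2, s = 0 − 14·1 = -14, t = 1 − 14·(-10) = 141  (check: 725·(-14) + 72·141 = 2)
  q = 2: r = 1, s = 1 − 2·(-14) = 29, t = -10 − 2·141 = -292  (check: 725·29 + 72·(-292) = 1)
The row with r = 1 (the gcd) gives the Bezout coefficients s = 29, t = -292.
Result: 725 · (29) + 72 · (-292) = 1.

gcd(725, 72) = 1; s = 29, t = -292 (check: 725·29 + 72·(-292) = 1).


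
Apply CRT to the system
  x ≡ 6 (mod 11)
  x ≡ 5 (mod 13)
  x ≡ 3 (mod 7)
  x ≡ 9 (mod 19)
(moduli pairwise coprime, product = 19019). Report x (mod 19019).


Product of moduli M = 11 · 13 · 7 · 19 = 19019.
Merge one congruence at a time:
  Start: x ≡ 6 (mod 11).
  Combine with x ≡ 5 (mod 13); new modulus lcm = 143.
    Write x = 6 + 11·t and substitute into x ≡ 5 (mod 13): 11·t ≡ 5 − 6 = -1 (mod 13).
    Reduce coefficients mod 13: 11·t ≡ 12 (mod 13).
    The inverse of 11 mod 13 is 6 (since 11·6 = 66 = 5·13 + 1), so t ≡ 6·12 = 72 ≡ 7 (mod 13).
    Then x = 6 + 11·7 = 83, valid modulo lcm(11, 13) = 143: x ≡ 83 (mod 143).
  Combine with x ≡ 3 (mod 7); new modulus lcm = 1001.
    Write x = 83 + 143·t and substitute into x ≡ 3 (mod 7): 143·t ≡ 3 − 83 = -80 (mod 7).
    Reduce coefficients mod 7: 3·t ≡ 4 (mod 7).
    The inverse of 3 mod 7 is 5 (since 3·5 = 15 = 2·7 + 1), so t ≡ 5·4 = 20 ≡ 6 (mod 7).
    Then x = 83 + 143·6 = 941, valid modulo lcm(143, 7) = 1001: x ≡ 941 (mod 1001).
  Combine with x ≡ 9 (mod 19); new modulus lcm = 19019.
    Write x = 941 + 1001·t and substitute into x ≡ 9 (mod 19): 1001·t ≡ 9 − 941 = -932 (mod 19).
    Reduce coefficients mod 19: 13·t ≡ 18 (mod 19).
    The inverse of 13 mod 19 is 3 (since 13·3 = 39 = 2·19 + 1), so t ≡ 3·18 = 54 ≡ 16 (mod 19).
    Then x = 941 + 1001·16 = 16957, valid modulo lcm(1001, 19) = 19019: x ≡ 16957 (mod 19019).
Verify against each original: 16957 mod 11 = 6, 16957 mod 13 = 5, 16957 mod 7 = 3, 16957 mod 19 = 9.

x ≡ 16957 (mod 19019).


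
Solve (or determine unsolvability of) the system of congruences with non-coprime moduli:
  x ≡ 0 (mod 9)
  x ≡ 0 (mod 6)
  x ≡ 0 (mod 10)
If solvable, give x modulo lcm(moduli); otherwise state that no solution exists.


Moduli 9, 6, 10 are not pairwise coprime, so CRT works modulo lcm(m_i) when all pairwise compatibility conditions hold.
Pairwise compatibility: gcd(m_i, m_j) must divide a_i - a_j for every pair.
Merge one congruence at a time:
  Start: x ≡ 0 (mod 9).
  Combine with x ≡ 0 (mod 6): gcd(9, 6) = 3; 0 - 0 = 0, which IS divisible by 3, so compatible.
    Write x = 0 + 9·t and substitute into x ≡ 0 (mod 6): 9·t ≡ 0 − 0 = 0 (mod 6).
    Divide the congruence (and modulus) by g = 3: 3·t ≡ 0 (mod 2).
    Reduce coefficients mod 2: 1·t ≡ 0 (mod 2).
    So t ≡ 0 (mod 2).
    Then x = 0 + 9·0 = 0, valid modulo lcm(9, 6) = 18: x ≡ 0 (mod 18).
  Combine with x ≡ 0 (mod 10): gcd(18, 10) = 2; 0 - 0 = 0, which IS divisible by 2, so compatible.
    Write x = 0 + 18·t and substitute into x ≡ 0 (mod 10): 18·t ≡ 0 − 0 = 0 (mod 10).
    Divide the congruence (and modulus) by g = 2: 9·t ≡ 0 (mod 5).
    Reduce coefficients mod 5: 4·t ≡ 0 (mod 5).
    The inverse of 4 mod 5 is 4 (since 4·4 = 16 = 3·5 + 1), so t ≡ 4·0 = 0 ≡ 0 (mod 5).
    Then x = 0 + 18·0 = 0, valid modulo lcm(18, 10) = 90: x ≡ 0 (mod 90).
Verify: 0 mod 9 = 0, 0 mod 6 = 0, 0 mod 10 = 0.

x ≡ 0 (mod 90).


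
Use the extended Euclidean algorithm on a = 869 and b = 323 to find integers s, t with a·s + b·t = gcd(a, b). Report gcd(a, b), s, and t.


Euclidean algorithm on (869, 323) — divide until remainder is 0:
  869 = 2 · 323 + 223
  323 = 1 · 223 + 100
  223 = 2 · 100 + 23
  100 = 4 · 23 + 8
  23 = 2 · 8 + 7
  8 = 1 · 7 + 1
  7 = 7 · 1 + 0
gcd(869, 323) = 1.
Track Bezout coefficients alongside the remainders: start with r₀ = 869 = a·1 + b·0 (s = 1, t = 0) and r₁ = 323 = a·0 + b·1 (s = 0, t = 1); each new remainder r_{k+1} = r_{k-1} − q_k·r_k inherits s_{k+1} = s_{k-1} − q_k·s_k, t_{k+1} = t_{k-1} − q_k·t_k, so r_k = a·s_k + b·t_k at every step:
  q = 2: r = 223, s = 1 − 2·0 = 1, t = 0 − 2·1 = -2  (check: 869·1 + 323·(-2) = 223)
  q = 1: r = 100, s = 0 − 1·1 = -1, t = 1 − 1·(-2) = 3  (check: 869·(-1) + 323·3 = 100)
  q = 2: r = 23, s = 1 − 2·(-1) = 3, t = -2 − 2·3 = -8  (check: 869·3 + 323·(-8) = 23)
  q = 4: r = 8, s = -1 − 4·3 = -13, t = 3 − 4·(-8) = 35  (check: 869·(-13) + 323·35 = 8)
  q = 2: r = 7, s = 3 − 2·(-13) = 29, t = -8 − 2·35 = -78  (check: 869·29 + 323·(-78) = 7)
  q = 1: r = 1, s = -13 − 1·29 = -42, t = 35 − 1·(-78) = 113  (check: 869·(-42) + 323·113 = 1)
The row with r = 1 (the gcd) gives the Bezout coefficients s = -42, t = 113.
Result: 869 · (-42) + 323 · (113) = 1.

gcd(869, 323) = 1; s = -42, t = 113 (check: 869·(-42) + 323·113 = 1).


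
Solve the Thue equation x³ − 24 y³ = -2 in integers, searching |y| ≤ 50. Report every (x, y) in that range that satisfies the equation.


The equation is x³ - 24y³ = -2. For fixed y, x³ = 24·y³ − 2, so a solution requires the RHS to be a perfect cube.
Strategy: iterate y from -50 to 50, compute RHS = 24·y³ − 2, and check whether it is a (positive or negative) perfect cube.
Check small values of y:
  y = 0: RHS = -2 is not a perfect cube.
  y = 1: RHS = 22 is not a perfect cube.
  y = -1: RHS = -26 is not a perfect cube.
  y = 2: RHS = 190 is not a perfect cube.
  y = -2: RHS = -194 is not a perfect cube.
  y = 3: RHS = 646 is not a perfect cube.
  y = -3: RHS = -650 is not a perfect cube.
Continuing the search up to |y| = 50 finds no solutions either.
No (x, y) in the scanned range satisfies the equation.

No integer solutions with |y| ≤ 50.


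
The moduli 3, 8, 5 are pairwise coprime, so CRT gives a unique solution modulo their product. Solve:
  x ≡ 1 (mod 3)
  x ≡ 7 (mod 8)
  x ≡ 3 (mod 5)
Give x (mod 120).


Moduli 3, 8, 5 are pairwise coprime; by CRT there is a unique solution modulo M = 3 · 8 · 5 = 120.
Solve pairwise, accumulating the modulus:
  Start with x ≡ 1 (mod 3).
  Combine with x ≡ 7 (mod 8): since gcd(3, 8) = 1, we get a unique residue mod 24.
    Write x = 1 + 3·t and substitute into x ≡ 7 (mod 8): 3·t ≡ 7 − 1 = 6 (mod 8).
    The inverse of 3 mod 8 is 3 (since 3·3 = 9 = 1·8 + 1), so t ≡ 3·6 = 18 ≡ 2 (mod 8).
    Then x = 1 + 3·2 = 7, valid modulo lcm(3, 8) = 24: x ≡ 7 (mod 24).
  Combine with x ≡ 3 (mod 5): since gcd(24, 5) = 1, we get a unique residue mod 120.
    Write x = 7 + 24·t and substitute into x ≡ 3 (mod 5): 24·t ≡ 3 − 7 = -4 (mod 5).
    Reduce coefficients mod 5: 4·t ≡ 1 (mod 5).
    The inverse of 4 mod 5 is 4 (since 4·4 = 16 = 3·5 + 1), so t ≡ 4·1 = 4 ≡ 4 (mod 5).
    Then x = 7 + 24·4 = 103, valid modulo lcm(24, 5) = 120: x ≡ 103 (mod 120).
Verify: 103 mod 3 = 1 ✓, 103 mod 8 = 7 ✓, 103 mod 5 = 3 ✓.

x ≡ 103 (mod 120).


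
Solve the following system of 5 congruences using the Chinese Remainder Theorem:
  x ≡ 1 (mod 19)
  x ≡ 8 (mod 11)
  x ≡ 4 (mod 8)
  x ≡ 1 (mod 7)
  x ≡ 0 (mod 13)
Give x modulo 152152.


Product of moduli M = 19 · 11 · 8 · 7 · 13 = 152152.
Merge one congruence at a time:
  Start: x ≡ 1 (mod 19).
  Combine with x ≡ 8 (mod 11); new modulus lcm = 209.
    Write x = 1 + 19·t and substitute into x ≡ 8 (mod 11): 19·t ≡ 8 − 1 = 7 (mod 11).
    Reduce coefficients mod 11: 8·t ≡ 7 (mod 11).
    The inverse of 8 mod 11 is 7 (since 8·7 = 56 = 5·11 + 1), so t ≡ 7·7 = 49 ≡ 5 (mod 11).
    Then x = 1 + 19·5 = 96, valid modulo lcm(19, 11) = 209: x ≡ 96 (mod 209).
  Combine with x ≡ 4 (mod 8); new modulus lcm = 1672.
    Write x = 96 + 209·t and substitute into x ≡ 4 (mod 8): 209·t ≡ 4 − 96 = -92 (mod 8).
    Reduce coefficients mod 8: 1·t ≡ 4 (mod 8).
    So t ≡ 4 (mod 8).
    Then x = 96 + 209·4 = 932, valid modulo lcm(209, 8) = 1672: x ≡ 932 (mod 1672).
  Combine with x ≡ 1 (mod 7); new modulus lcm = 11704.
    Write x = 932 + 1672·t and substitute into x ≡ 1 (mod 7): 1672·t ≡ 1 − 932 = -931 (mod 7).
    Reduce coefficients mod 7: 6·t ≡ 0 (mod 7).
    The inverse of 6 mod 7 is 6 (since 6·6 = 36 = 5·7 + 1), so t ≡ 6·0 = 0 ≡ 0 (mod 7).
    Then x = 932 + 1672·0 = 932, valid modulo lcm(1672, 7) = 11704: x ≡ 932 (mod 11704).
  Combine with x ≡ 0 (mod 13); new modulus lcm = 152152.
    Write x = 932 + 11704·t and substitute into x ≡ 0 (mod 13): 11704·t ≡ 0 − 932 = -932 (mod 13).
    Reduce coefficients mod 13: 4·t ≡ 4 (mod 13).
    The inverse of 4 mod 13 is 10 (since 4·10 = 40 = 3·13 + 1), so t ≡ 10·4 = 40 ≡ 1 (mod 13).
    Then x = 932 + 11704·1 = 12636, valid modulo lcm(11704, 13) = 152152: x ≡ 12636 (mod 152152).
Verify against each original: 12636 mod 19 = 1, 12636 mod 11 = 8, 12636 mod 8 = 4, 12636 mod 7 = 1, 12636 mod 13 = 0.

x ≡ 12636 (mod 152152).


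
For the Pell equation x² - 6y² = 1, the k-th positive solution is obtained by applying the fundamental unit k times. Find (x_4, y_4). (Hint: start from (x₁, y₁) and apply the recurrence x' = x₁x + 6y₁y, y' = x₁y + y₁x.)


Step 1: Find the fundamental solution (x₁, y₁) of x² - 6y² = 1.
  Expand √6 as a continued fraction. a₀ = ⌊√6⌋ = 2; iterate m_{k+1} = d_k·a_k − m_k, d_{k+1} = (6 − m_{k+1}²)/d_k, a_{k+1} = ⌊(a₀ + m_{k+1})/d_{k+1}⌋ (starting m₀ = 0, d₀ = 1), with convergents p_k = a_k·p_{k-1} + p_{k-2}, q_k = a_k·q_{k-1} + q_{k-2} (p₋₁ = 1, q₋₁ = 0):
  k = 0: a₀ = 2; p₀/q₀ = 2/1; p₀² − 6·q₀² = 4 − 6 = -2.
  k = 1: m = 2, d = 2, a = ⌊(2 + 2)/2⌋ = 2; p/q = (2·2 + 1)/(2·1 + 0) = 5/2; p² − 6·q² = 25 − 24 = 1.
  The first convergent with p² − 6·q² = 1 gives the fundamental solution (x₁, y₁) = (5, 2).
Step 2: Apply the recurrence (x_{n+1}, y_{n+1}) = (x₁x_n + 6y₁y_n, x₁y_n + y₁x_n) repeatedly.
  From (x_1, y_1) = (5, 2): x_2 = 5·5 + 6·2·2 = 49; y_2 = 5·2 + 2·5 = 20.
  From (x_2, y_2) = (49, 20): x_3 = 5·49 + 6·2·20 = 485; y_3 = 5·20 + 2·49 = 198.
  From (x_3, y_3) = (485, 198): x_4 = 5·485 + 6·2·198 = 4801; y_4 = 5·198 + 2·485 = 1960.
Step 3: Verify x_4² - 6·y_4² = 23049601 - 23049600 = 1 (should be 1). ✓

(x_1, y_1) = (5, 2); (x_4, y_4) = (4801, 1960).


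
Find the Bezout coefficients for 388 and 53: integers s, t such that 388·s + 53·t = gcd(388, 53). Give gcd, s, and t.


Euclidean algorithm on (388, 53) — divide until remainder is 0:
  388 = 7 · 53 + 17
  53 = 3 · 17 + 2
  17 = 8 · 2 + 1
  2 = 2 · 1 + 0
gcd(388, 53) = 1.
Track Bezout coefficients alongside the remainders: start with r₀ = 388 = a·1 + b·0 (s = 1, t = 0) and r₁ = 53 = a·0 + b·1 (s = 0, t = 1); each new remainder r_{k+1} = r_{k-1} − q_k·r_k inherits s_{k+1} = s_{k-1} − q_k·s_k, t_{k+1} = t_{k-1} − q_k·t_k, so r_k = a·s_k + b·t_k at every step:
  q = 7: r = 17, s = 1 − 7·0 = 1, t = 0 − 7·1 = -7  (check: 388·1 + 53·(-7) = 17)
  q = 3: r = 2, s = 0 − 3·1 = -3, t = 1 − 3·(-7) = 22  (check: 388·(-3) + 53·22 = 2)
  q = 8: r = 1, s = 1 − 8·(-3) = 25, t = -7 − 8·22 = -183  (check: 388·25 + 53·(-183) = 1)
The row with r = 1 (the gcd) gives the Bezout coefficients s = 25, t = -183.
Result: 388 · (25) + 53 · (-183) = 1.

gcd(388, 53) = 1; s = 25, t = -183 (check: 388·25 + 53·(-183) = 1).


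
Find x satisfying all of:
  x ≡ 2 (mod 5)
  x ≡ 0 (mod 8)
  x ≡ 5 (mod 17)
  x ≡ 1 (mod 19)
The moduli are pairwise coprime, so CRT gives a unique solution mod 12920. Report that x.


Product of moduli M = 5 · 8 · 17 · 19 = 12920.
Merge one congruence at a time:
  Start: x ≡ 2 (mod 5).
  Combine with x ≡ 0 (mod 8); new modulus lcm = 40.
    Write x = 2 + 5·t and substitute into x ≡ 0 (mod 8): 5·t ≡ 0 − 2 = -2 (mod 8).
    Reduce coefficients mod 8: 5·t ≡ 6 (mod 8).
    The inverse of 5 mod 8 is 5 (since 5·5 = 25 = 3·8 + 1), so t ≡ 5·6 = 30 ≡ 6 (mod 8).
    Then x = 2 + 5·6 = 32, valid modulo lcm(5, 8) = 40: x ≡ 32 (mod 40).
  Combine with x ≡ 5 (mod 17); new modulus lcm = 680.
    Write x = 32 + 40·t and substitute into x ≡ 5 (mod 17): 40·t ≡ 5 − 32 = -27 (mod 17).
    Reduce coefficients mod 17: 6·t ≡ 7 (mod 17).
    The inverse of 6 mod 17 is 3 (since 6·3 = 18 = 1·17 + 1), so t ≡ 3·7 = 21 ≡ 4 (mod 17).
    Then x = 32 + 40·4 = 192, valid modulo lcm(40, 17) = 680: x ≡ 192 (mod 680).
  Combine with x ≡ 1 (mod 19); new modulus lcm = 12920.
    Write x = 192 + 680·t and substitute into x ≡ 1 (mod 19): 680·t ≡ 1 − 192 = -191 (mod 19).
    Reduce coefficients mod 19: 15·t ≡ 18 (mod 19).
    The inverse of 15 mod 19 is 14 (since 15·14 = 210 = 11·19 + 1), so t ≡ 14·18 = 252 ≡ 5 (mod 19).
    Then x = 192 + 680·5 = 3592, valid modulo lcm(680, 19) = 12920: x ≡ 3592 (mod 12920).
Verify against each original: 3592 mod 5 = 2, 3592 mod 8 = 0, 3592 mod 17 = 5, 3592 mod 19 = 1.

x ≡ 3592 (mod 12920).


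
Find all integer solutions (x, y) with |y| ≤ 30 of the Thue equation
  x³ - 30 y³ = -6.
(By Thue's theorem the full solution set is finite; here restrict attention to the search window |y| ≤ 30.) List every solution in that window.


The equation is x³ - 30y³ = -6. For fixed y, x³ = 30·y³ − 6, so a solution requires the RHS to be a perfect cube.
Strategy: iterate y from -30 to 30, compute RHS = 30·y³ − 6, and check whether it is a (positive or negative) perfect cube.
Check small values of y:
  y = 0: RHS = -6 is not a perfect cube.
  y = 1: RHS = 24 is not a perfect cube.
  y = -1: RHS = -36 is not a perfect cube.
  y = 2: RHS = 234 is not a perfect cube.
  y = -2: RHS = -246 is not a perfect cube.
  y = 3: RHS = 804 is not a perfect cube.
  y = -3: RHS = -816 is not a perfect cube.
Continuing the search up to |y| = 30 finds no solutions either.
No (x, y) in the scanned range satisfies the equation.

No integer solutions with |y| ≤ 30.


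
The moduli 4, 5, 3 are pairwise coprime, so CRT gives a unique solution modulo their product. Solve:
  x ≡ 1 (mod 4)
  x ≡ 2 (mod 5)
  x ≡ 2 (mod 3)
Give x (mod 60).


Moduli 4, 5, 3 are pairwise coprime; by CRT there is a unique solution modulo M = 4 · 5 · 3 = 60.
Solve pairwise, accumulating the modulus:
  Start with x ≡ 1 (mod 4).
  Combine with x ≡ 2 (mod 5): since gcd(4, 5) = 1, we get a unique residue mod 20.
    Write x = 1 + 4·t and substitute into x ≡ 2 (mod 5): 4·t ≡ 2 − 1 = 1 (mod 5).
    The inverse of 4 mod 5 is 4 (since 4·4 = 16 = 3·5 + 1), so t ≡ 4·1 = 4 ≡ 4 (mod 5).
    Then x = 1 + 4·4 = 17, valid modulo lcm(4, 5) = 20: x ≡ 17 (mod 20).
  Combine with x ≡ 2 (mod 3): since gcd(20, 3) = 1, we get a unique residue mod 60.
    Write x = 17 + 20·t and substitute into x ≡ 2 (mod 3): 20·t ≡ 2 − 17 = -15 (mod 3).
    Reduce coefficients mod 3: 2·t ≡ 0 (mod 3).
    The inverse of 2 mod 3 is 2 (since 2·2 = 4 = 1·3 + 1), so t ≡ 2·0 = 0 ≡ 0 (mod 3).
    Then x = 17 + 20·0 = 17, valid modulo lcm(20, 3) = 60: x ≡ 17 (mod 60).
Verify: 17 mod 4 = 1 ✓, 17 mod 5 = 2 ✓, 17 mod 3 = 2 ✓.

x ≡ 17 (mod 60).
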